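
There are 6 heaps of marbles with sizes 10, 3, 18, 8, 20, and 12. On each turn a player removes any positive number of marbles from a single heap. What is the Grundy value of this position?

11

Compute the nim-sum pairwise:
10 XOR 3 = 9
9 XOR 18 = 27
27 XOR 8 = 19
19 XOR 20 = 7
7 XOR 12 = 11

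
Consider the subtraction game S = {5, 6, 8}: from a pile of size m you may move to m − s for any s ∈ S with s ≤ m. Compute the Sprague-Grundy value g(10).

Compute g(0), g(1), … for moves {5, 6, 8}:
g(0) = mex{} = 0
g(1) = mex{} = 0
g(2) = mex{} = 0
g(3) = mex{} = 0
g(4) = mex{} = 0
g(5) = mex{0} = 1
g(6) = mex{0} = 1
g(7) = mex{0} = 1
g(8) = mex{0} = 1
g(9) = mex{0} = 1
g(10) = mex{0,1} = 2
So g(10) = 2.

2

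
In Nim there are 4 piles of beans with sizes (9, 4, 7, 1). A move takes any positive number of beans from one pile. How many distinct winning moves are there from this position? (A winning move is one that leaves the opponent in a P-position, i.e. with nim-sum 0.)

1

Compute the nim-sum pairwise:
9 XOR 4 = 13
13 XOR 7 = 10
10 XOR 1 = 11
The overall nim-sum is X = 11. A pile of size p has a winning move iff p XOR X < p (reduce it to p XOR X).
  9: 9 XOR 11 = 2 < 9 — winning move (to 2).
  4: 4 XOR 11 = 15 ≥ 4 — no move.
  7: 7 XOR 11 = 12 ≥ 7 — no move.
  1: 1 XOR 11 = 10 ≥ 1 — no move.
That gives 1 winning move.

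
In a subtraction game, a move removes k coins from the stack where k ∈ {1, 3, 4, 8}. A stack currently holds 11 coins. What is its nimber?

2

Grundy values for subtraction set {1, 3, 4, 8}:
g(0) = mex{} = 0
g(1) = mex{0} = 1
g(2) = mex{1} = 0
g(3) = mex{0} = 1
g(4) = mex{0,1} = 2
g(5) = mex{0,1,2} = 3
g(6) = mex{0,1,3} = 2
g(7) = mex{1,2} = 0
g(8) = mex{0,2,3} = 1
g(9) = mex{1,2,3} = 0
g(10) = mex{0,2} = 1
g(11) = mex{0,1} = 2
So g(11) = 2.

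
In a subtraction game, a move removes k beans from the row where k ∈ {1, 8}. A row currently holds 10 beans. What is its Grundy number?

1

Build the Grundy sequence with g(k) = mex{g(k−s) : s ∈ {1, 8}, s ≤ k}:
k:     0  1  2  3  4  5  6  7  8  9 10
g(k):  0  1  0  1  0  1  0  1  2  0  1
So g(10) = 1.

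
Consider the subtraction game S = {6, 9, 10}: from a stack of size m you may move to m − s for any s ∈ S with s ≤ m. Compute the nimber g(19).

0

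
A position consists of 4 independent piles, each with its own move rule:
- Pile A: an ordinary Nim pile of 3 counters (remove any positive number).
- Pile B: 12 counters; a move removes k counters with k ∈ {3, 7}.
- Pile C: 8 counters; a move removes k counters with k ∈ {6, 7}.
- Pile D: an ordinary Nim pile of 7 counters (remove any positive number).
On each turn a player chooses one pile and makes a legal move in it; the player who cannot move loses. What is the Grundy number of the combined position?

Pile A is a plain Nim pile of size 3, so its Grundy value is 3.
For pile B, compute g(0), g(1), … with moves {3, 7}:
k:     0  1  2  3  4  5  6  7  8  9 10 11 12
g(k):  0  0  0  1  1  1  0  2  2  1  0  0  0
So g(12) = 0.
Grundy values for pile C (subtraction set {6, 7}):
k:     0  1  2  3  4  5  6  7  8
g(k):  0  0  0  0  0  0  1  1  1
So g(8) = 1.
Pile D is a plain Nim pile of size 7, so its Grundy value is 7.
The value of a disjunctive sum is the nim-sum of the parts.
Combined value = 3 ⊕ 0 ⊕ 1 ⊕ 7 = 5.

5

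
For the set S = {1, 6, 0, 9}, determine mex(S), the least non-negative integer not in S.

2

The values 0, 1 are all present; 2 is the first non-negative integer missing from the set.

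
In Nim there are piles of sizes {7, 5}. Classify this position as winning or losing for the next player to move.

Nim-sum: 7 ⊕ 5 = 2.
The nim-sum is 2 ≠ 0, so this is an N-position: the player to move can win.

Winning position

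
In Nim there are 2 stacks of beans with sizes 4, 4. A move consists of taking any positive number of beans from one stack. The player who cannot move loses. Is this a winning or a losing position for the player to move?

Compute the nim-sum pairwise:
4 ⊕ 4 = 0
The nim-sum is 0, so this is a P-position: the player to move is in a losing position under optimal play.

Losing position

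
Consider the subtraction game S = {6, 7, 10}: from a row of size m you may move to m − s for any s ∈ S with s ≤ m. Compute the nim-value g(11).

Build the Grundy sequence with g(k) = mex{g(k−s) : s ∈ {6, 7, 10}, s ≤ k}:
k:     0  1  2  3  4  5  6  7  8  9 10 11
g(k):  0  0  0  0  0  0  1  1  1  1  1  1
So g(11) = 1.

1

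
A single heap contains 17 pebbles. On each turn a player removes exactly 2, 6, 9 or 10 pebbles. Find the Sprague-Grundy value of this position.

2

Grundy values for subtraction set {2, 6, 9, 10}:
k:     0  1  2  3  4  5  6  7  8  9 10 11 12 13 14 15 16 17
g(k):  0  0  1  1  0  0  1  1  0  2  1  3  0  2  1  3  0  2
So g(17) = 2.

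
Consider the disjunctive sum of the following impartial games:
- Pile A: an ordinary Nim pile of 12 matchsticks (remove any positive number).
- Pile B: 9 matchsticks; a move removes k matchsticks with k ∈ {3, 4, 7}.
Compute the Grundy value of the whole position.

15

Pile A is a plain Nim pile of size 12, so its Grundy value is 12.
Grundy values for pile B (subtraction set {3, 4, 7}):
g(0) = mex{} = 0
g(1) = mex{} = 0
g(2) = mex{} = 0
g(3) = mex{0} = 1
g(4) = mex{0} = 1
g(5) = mex{0} = 1
g(6) = mex{0,1} = 2
g(7) = mex{0,1} = 2
g(8) = mex{0,1} = 2
g(9) = mex{0,1,2} = 3
So g(9) = 3.
The value of a disjunctive sum is the nim-sum of the parts.
Combined value = 12 XOR 3 = 15.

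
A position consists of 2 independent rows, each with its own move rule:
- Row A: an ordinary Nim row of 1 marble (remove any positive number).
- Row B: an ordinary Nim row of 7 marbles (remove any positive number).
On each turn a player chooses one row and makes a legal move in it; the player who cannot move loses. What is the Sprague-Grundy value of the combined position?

6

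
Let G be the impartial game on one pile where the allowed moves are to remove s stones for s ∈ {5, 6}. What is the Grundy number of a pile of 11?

Grundy values for subtraction set {5, 6}:
k:     0  1  2  3  4  5  6  7  8  9 10 11
g(k):  0  0  0  0  0  1  1  1  1  1  2  0
So g(11) = 0.

0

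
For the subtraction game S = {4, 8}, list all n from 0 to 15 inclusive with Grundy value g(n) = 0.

0, 1, 2, 3, 12, 13, 14, 15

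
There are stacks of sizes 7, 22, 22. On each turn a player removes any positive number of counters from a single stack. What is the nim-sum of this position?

7

Compute the nim-sum pairwise:
7 XOR 22 = 17
17 XOR 22 = 7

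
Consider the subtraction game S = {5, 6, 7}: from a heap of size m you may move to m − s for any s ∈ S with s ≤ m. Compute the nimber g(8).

1

Grundy values for subtraction set {5, 6, 7}:
k:     0  1  2  3  4  5  6  7  8
g(k):  0  0  0  0  0  1  1  1  1
So g(8) = 1.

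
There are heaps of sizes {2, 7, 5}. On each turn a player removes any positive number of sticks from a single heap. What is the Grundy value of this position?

Write each in binary and XOR column by column:
  010  (2)
  111  (7)
  101  (5)
  ---
  000  (0)

0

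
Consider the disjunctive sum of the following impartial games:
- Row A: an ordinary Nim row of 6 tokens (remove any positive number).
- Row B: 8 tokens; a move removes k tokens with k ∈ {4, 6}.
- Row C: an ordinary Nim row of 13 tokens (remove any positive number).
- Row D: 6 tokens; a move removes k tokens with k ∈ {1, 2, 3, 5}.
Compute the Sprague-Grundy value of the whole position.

11

Row A is a plain Nim row of size 6, so its Grundy value is 6.
For row B, compute g(0), g(1), … with moves {4, 6}:
k:     0  1  2  3  4  5  6  7  8
g(k):  0  0  0  0  1  1  1  1  2
So g(8) = 2.
Row C is a plain Nim row of size 13, so its Grundy value is 13.
Grundy values for row D (subtraction set {1, 2, 3, 5}):
k:     0  1  2  3  4  5  6
g(k):  0  1  2  3  0  1  2
So g(6) = 2.
The value of a disjunctive sum is the nim-sum of the parts.
Combined value = 6 ⊕ 2 ⊕ 13 ⊕ 2 = 11.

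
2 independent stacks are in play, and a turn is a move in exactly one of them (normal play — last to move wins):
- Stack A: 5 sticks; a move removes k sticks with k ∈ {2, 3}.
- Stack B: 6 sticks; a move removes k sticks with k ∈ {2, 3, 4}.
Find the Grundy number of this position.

Grundy values for stack A (subtraction set {2, 3}):
g(0) = mex{} = 0
g(1) = mex{} = 0
g(2) = mex{0} = 1
g(3) = mex{0} = 1
g(4) = mex{0,1} = 2
g(5) = mex{1} = 0
So g(5) = 0.
For stack B, compute g(0), g(1), … with moves {2, 3, 4}:
g(0) = mex{} = 0
g(1) = mex{} = 0
g(2) = mex{0} = 1
g(3) = mex{0} = 1
g(4) = mex{0,1} = 2
g(5) = mex{0,1} = 2
g(6) = mex{1,2} = 0
So g(6) = 0.
The value of a disjunctive sum is the nim-sum of the parts.
Combined value = 0 ⊕ 0 = 0.

0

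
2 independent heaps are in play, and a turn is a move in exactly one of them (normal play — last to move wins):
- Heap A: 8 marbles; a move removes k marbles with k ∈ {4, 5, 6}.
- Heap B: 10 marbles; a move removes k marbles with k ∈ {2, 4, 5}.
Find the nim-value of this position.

For heap A, compute g(0), g(1), … with moves {4, 5, 6}:
g(0) = mex{} = 0
g(1) = mex{} = 0
g(2) = mex{} = 0
g(3) = mex{} = 0
g(4) = mex{0} = 1
g(5) = mex{0} = 1
g(6) = mex{0} = 1
g(7) = mex{0} = 1
g(8) = mex{0,1} = 2
So g(8) = 2.
Build the Grundy sequence for heap B with g(k) = mex{g(k−s) : s ∈ {2, 4, 5}, s ≤ k}:
k:     0  1  2  3  4  5  6  7  8  9 10
g(k):  0  0  1  1  2  2  3  0  0  1  1
So g(10) = 1.
By the Sprague-Grundy theorem, the Grundy value of a sum of independent games is the XOR of the component values.
Combined value = 2 XOR 1 = 3.

3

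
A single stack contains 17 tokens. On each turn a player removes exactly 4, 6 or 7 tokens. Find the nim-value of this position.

1

Compute g(0), g(1), … for moves {4, 6, 7}:
k:     0  1  2  3  4  5  6  7  8  9 10 11 12 13 14 15 16 17
g(k):  0  0  0  0  1  1  1  1  2  2  2  0  0  0  0  1  1  1
So g(17) = 1.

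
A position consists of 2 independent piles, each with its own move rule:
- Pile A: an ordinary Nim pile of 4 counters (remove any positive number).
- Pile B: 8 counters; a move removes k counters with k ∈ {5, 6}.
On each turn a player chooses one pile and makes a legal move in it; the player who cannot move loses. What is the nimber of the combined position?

Pile A is a plain Nim pile of size 4, so its Grundy value is 4.
For pile B, compute g(0), g(1), … with moves {5, 6}:
k:     0  1  2  3  4  5  6  7  8
g(k):  0  0  0  0  0  1  1  1  1
So g(8) = 1.
The value of a disjunctive sum is the nim-sum of the parts.
Combined value = 4 XOR 1 = 5.

5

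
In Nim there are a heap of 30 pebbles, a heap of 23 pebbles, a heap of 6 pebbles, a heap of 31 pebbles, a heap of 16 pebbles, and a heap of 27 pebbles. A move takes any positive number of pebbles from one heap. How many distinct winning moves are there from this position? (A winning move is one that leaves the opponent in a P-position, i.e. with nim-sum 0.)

Compute the nim-sum pairwise:
30 ⊕ 23 = 9
9 ⊕ 6 = 15
15 ⊕ 31 = 16
16 ⊕ 16 = 0
0 ⊕ 27 = 27
The overall nim-sum is X = 27. A heap of size p has a winning move iff p XOR X < p (reduce it to p XOR X).
  30: 30 XOR 27 = 5 < 30 — winning move (to 5).
  23: 23 XOR 27 = 12 < 23 — winning move (to 12).
  6: 6 XOR 27 = 29 ≥ 6 — no move.
  31: 31 XOR 27 = 4 < 31 — winning move (to 4).
  16: 16 XOR 27 = 11 < 16 — winning move (to 11).
  27: 27 XOR 27 = 0 < 27 — winning move (to 0).
That gives 5 winning moves.

5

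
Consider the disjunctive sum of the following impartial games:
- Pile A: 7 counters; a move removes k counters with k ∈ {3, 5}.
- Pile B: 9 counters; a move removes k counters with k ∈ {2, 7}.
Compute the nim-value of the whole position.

For pile A, compute g(0), g(1), … with moves {3, 5}:
g(0) = mex{} = 0
g(1) = mex{} = 0
g(2) = mex{} = 0
g(3) = mex{0} = 1
g(4) = mex{0} = 1
g(5) = mex{0} = 1
g(6) = mex{0,1} = 2
g(7) = mex{0,1} = 2
So g(7) = 2.
Grundy values for pile B (subtraction set {2, 7}):
g(0) = mex{} = 0
g(1) = mex{} = 0
g(2) = mex{0} = 1
g(3) = mex{0} = 1
g(4) = mex{1} = 0
g(5) = mex{1} = 0
g(6) = mex{0} = 1
g(7) = mex{0} = 1
g(8) = mex{0,1} = 2
g(9) = mex{1} = 0
So g(9) = 0.
By the Sprague-Grundy theorem, the Grundy value of a sum of independent games is the XOR of the component values.
Combined value = 2 XOR 0 = 2.

2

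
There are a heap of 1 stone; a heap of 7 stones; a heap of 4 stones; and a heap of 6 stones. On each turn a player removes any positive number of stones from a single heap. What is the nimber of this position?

4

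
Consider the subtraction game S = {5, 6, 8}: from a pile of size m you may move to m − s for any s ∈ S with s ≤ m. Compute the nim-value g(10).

Grundy values for subtraction set {5, 6, 8}:
k:     0  1  2  3  4  5  6  7  8  9 10
g(k):  0  0  0  0  0  1  1  1  1  1  2
So g(10) = 2.

2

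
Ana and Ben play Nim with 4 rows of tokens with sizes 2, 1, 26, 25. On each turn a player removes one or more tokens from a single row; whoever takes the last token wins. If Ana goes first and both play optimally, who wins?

Ben wins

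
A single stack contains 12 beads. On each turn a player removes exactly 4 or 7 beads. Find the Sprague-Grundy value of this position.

0

Compute g(0), g(1), … for moves {4, 7}:
k:     0  1  2  3  4  5  6  7  8  9 10 11 12
g(k):  0  0  0  0  1  1  1  1  2  2  2  0  0
So g(12) = 0.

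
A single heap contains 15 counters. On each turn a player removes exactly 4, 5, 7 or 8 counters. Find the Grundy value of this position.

Grundy values for subtraction set {4, 5, 7, 8}:
k:     0  1  2  3  4  5  6  7  8  9 10 11 12 13 14 15
g(k):  0  0  0  0  1  1  1  1  2  2  2  2  0  0  0  0
So g(15) = 0.

0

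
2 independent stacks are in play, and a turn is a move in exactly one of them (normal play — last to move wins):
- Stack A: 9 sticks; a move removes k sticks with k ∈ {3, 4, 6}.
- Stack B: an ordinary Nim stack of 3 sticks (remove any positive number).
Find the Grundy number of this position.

3

Build the Grundy sequence for stack A with g(k) = mex{g(k−s) : s ∈ {3, 4, 6}, s ≤ k}:
g(0) = mex{} = 0
g(1) = mex{} = 0
g(2) = mex{} = 0
g(3) = mex{0} = 1
g(4) = mex{0} = 1
g(5) = mex{0} = 1
g(6) = mex{0,1} = 2
g(7) = mex{0,1} = 2
g(8) = mex{0,1} = 2
g(9) = mex{1,2} = 0
So g(9) = 0.
Stack B is a plain Nim stack of size 3, so its Grundy value is 3.
By the Sprague-Grundy theorem, the Grundy value of a sum of independent games is the XOR of the component values.
Combined value = 0 XOR 3 = 3.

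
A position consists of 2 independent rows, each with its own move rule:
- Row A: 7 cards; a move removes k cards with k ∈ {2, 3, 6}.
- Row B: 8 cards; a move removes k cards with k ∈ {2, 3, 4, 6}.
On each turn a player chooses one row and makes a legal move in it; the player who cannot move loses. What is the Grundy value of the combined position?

1

For row A, compute g(0), g(1), … with moves {2, 3, 6}:
g(0) = mex{} = 0
g(1) = mex{} = 0
g(2) = mex{0} = 1
g(3) = mex{0} = 1
g(4) = mex{0,1} = 2
g(5) = mex{1} = 0
g(6) = mex{0,1,2} = 3
g(7) = mex{0,2} = 1
So g(7) = 1.
For row B, compute g(0), g(1), … with moves {2, 3, 4, 6}:
k:     0  1  2  3  4  5  6  7  8
g(k):  0  0  1  1  2  2  3  3  0
So g(8) = 0.
By the Sprague-Grundy theorem, the Grundy value of a sum of independent games is the XOR of the component values.
Combined value = 1 ⊕ 0 = 1.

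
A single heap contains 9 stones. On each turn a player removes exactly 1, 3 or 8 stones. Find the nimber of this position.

3

Build the Grundy sequence with g(k) = mex{g(k−s) : s ∈ {1, 3, 8}, s ≤ k}:
g(0) = mex{} = 0
g(1) = mex{0} = 1
g(2) = mex{1} = 0
g(3) = mex{0} = 1
g(4) = mex{1} = 0
g(5) = mex{0} = 1
g(6) = mex{1} = 0
g(7) = mex{0} = 1
g(8) = mex{0,1} = 2
g(9) = mex{0,1,2} = 3
So g(9) = 3.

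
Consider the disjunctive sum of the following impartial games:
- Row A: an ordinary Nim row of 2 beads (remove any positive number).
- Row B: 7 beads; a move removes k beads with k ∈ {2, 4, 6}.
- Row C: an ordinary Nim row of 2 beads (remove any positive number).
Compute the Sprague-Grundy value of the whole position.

3

Row A is a plain Nim row of size 2, so its Grundy value is 2.
Grundy values for row B (subtraction set {2, 4, 6}):
g(0) = mex{} = 0
g(1) = mex{} = 0
g(2) = mex{0} = 1
g(3) = mex{0} = 1
g(4) = mex{0,1} = 2
g(5) = mex{0,1} = 2
g(6) = mex{0,1,2} = 3
g(7) = mex{0,1,2} = 3
So g(7) = 3.
Row C is a plain Nim row of size 2, so its Grundy value is 2.
The value of a disjunctive sum is the nim-sum of the parts.
Combined value = 2 XOR 3 XOR 2 = 3.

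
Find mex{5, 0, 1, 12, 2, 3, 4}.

The values 0, 1, 2, 3, 4, 5 are all present; 6 is the first non-negative integer missing from the set.

6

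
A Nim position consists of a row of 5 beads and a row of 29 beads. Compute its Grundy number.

In binary:
  00101  (5)
  11101  (29)
  -----
  11000  (24)

24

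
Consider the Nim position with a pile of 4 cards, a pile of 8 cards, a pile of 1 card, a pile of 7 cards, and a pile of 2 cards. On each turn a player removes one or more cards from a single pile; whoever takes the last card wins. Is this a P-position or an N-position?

N-position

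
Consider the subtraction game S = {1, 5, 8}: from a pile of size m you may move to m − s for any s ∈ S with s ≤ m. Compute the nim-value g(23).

Compute g(0), g(1), … for moves {1, 5, 8}:
k:     0  1  2  3  4  5  6  7  8  9 10 11 12 13 14 15 16 17 18 19 20 21 22 23
g(k):  0  1  0  1  0  1  0  1  2  3  2  3  2  0  1  0  1  0  1  0  1  2  3  2
So g(23) = 2.

2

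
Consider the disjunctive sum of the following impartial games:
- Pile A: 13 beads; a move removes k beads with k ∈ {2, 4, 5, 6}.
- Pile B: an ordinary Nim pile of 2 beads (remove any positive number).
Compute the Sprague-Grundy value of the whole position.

0

Build the Grundy sequence for pile A with g(k) = mex{g(k−s) : s ∈ {2, 4, 5, 6}, s ≤ k}:
k:     0  1  2  3  4  5  6  7  8  9 10 11 12 13
g(k):  0  0  1  1  2  2  3  3  0  0  1  1  2  2
So g(13) = 2.
Pile B is a plain Nim pile of size 2, so its Grundy value is 2.
The value of a disjunctive sum is the nim-sum of the parts.
Combined value = 2 ⊕ 2 = 0.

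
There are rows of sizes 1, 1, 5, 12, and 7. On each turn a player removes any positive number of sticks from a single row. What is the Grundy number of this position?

Compute the nim-sum pairwise:
1 ⊕ 1 = 0
0 ⊕ 5 = 5
5 ⊕ 12 = 9
9 ⊕ 7 = 14

14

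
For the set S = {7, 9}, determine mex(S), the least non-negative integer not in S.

0 is not in the set, so the mex is 0.

0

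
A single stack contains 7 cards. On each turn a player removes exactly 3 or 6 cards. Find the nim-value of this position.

2

Build the Grundy sequence with g(k) = mex{g(k−s) : s ∈ {3, 6}, s ≤ k}:
g(0) = mex{} = 0
g(1) = mex{} = 0
g(2) = mex{} = 0
g(3) = mex{0} = 1
g(4) = mex{0} = 1
g(5) = mex{0} = 1
g(6) = mex{0,1} = 2
g(7) = mex{0,1} = 2
So g(7) = 2.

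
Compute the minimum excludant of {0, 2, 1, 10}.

3

The values 0, 1, 2 are all present; 3 is the first non-negative integer missing from the set.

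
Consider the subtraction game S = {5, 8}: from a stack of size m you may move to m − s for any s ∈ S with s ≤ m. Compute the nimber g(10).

2

Grundy values for subtraction set {5, 8}:
k:     0  1  2  3  4  5  6  7  8  9 10
g(k):  0  0  0  0  0  1  1  1  1  1  2
So g(10) = 2.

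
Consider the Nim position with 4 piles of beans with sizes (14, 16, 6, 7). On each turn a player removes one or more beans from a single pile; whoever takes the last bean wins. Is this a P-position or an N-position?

N-position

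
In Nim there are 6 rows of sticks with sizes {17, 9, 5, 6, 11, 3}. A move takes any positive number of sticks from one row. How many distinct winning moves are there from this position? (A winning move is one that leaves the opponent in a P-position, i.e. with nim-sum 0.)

1

Bitwise XOR of the heap sizes:
  10001  (17)
  01001  (9)
  00101  (5)
  00110  (6)
  01011  (11)
  00011  (3)
  -----
  10011  (19)
The overall nim-sum is X = 19. A row of size p has a winning move iff p XOR X < p (reduce it to p XOR X).
  17: 17 XOR 19 = 2 < 17 — winning move (to 2).
  9: 9 XOR 19 = 26 ≥ 9 — no move.
  5: 5 XOR 19 = 22 ≥ 5 — no move.
  6: 6 XOR 19 = 21 ≥ 6 — no move.
  11: 11 XOR 19 = 24 ≥ 11 — no move.
  3: 3 XOR 19 = 16 ≥ 3 — no move.
That gives 1 winning move.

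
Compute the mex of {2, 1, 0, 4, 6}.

3

The values 0, 1, 2 are all present; 3 is the first non-negative integer missing from the set.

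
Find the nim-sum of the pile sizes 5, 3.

Compute the nim-sum pairwise:
5 ⊕ 3 = 6

6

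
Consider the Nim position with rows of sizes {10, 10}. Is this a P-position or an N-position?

Compute the nim-sum pairwise:
10 ^ 10 = 0
The nim-sum is 0, so this is a P-position: the player to move is in a losing position under optimal play.

P-position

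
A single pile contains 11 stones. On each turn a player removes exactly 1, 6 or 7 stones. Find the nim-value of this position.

3

Build the Grundy sequence with g(k) = mex{g(k−s) : s ∈ {1, 6, 7}, s ≤ k}:
g(0) = mex{} = 0
g(1) = mex{0} = 1
g(2) = mex{1} = 0
g(3) = mex{0} = 1
g(4) = mex{1} = 0
g(5) = mex{0} = 1
g(6) = mex{0,1} = 2
g(7) = mex{0,1,2} = 3
g(8) = mex{0,1,3} = 2
g(9) = mex{0,1,2} = 3
g(10) = mex{0,1,3} = 2
g(11) = mex{0,1,2} = 3
So g(11) = 3.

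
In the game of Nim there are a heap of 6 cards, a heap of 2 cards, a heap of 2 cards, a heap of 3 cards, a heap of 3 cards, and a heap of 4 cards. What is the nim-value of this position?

2

Nim-sum: 6 XOR 2 XOR 2 XOR 3 XOR 3 XOR 4 = 2.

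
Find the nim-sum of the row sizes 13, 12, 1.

Nim-sum: 13 ⊕ 12 ⊕ 1 = 0.

0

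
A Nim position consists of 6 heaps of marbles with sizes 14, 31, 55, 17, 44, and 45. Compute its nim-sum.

54

In binary:
  001110  (14)
  011111  (31)
  110111  (55)
  010001  (17)
  101100  (44)
  101101  (45)
  ------
  110110  (54)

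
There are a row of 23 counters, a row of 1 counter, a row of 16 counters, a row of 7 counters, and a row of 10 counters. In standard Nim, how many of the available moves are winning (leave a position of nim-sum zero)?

Nim-sum: 23 ^ 1 ^ 16 ^ 7 ^ 10 = 11.
The overall nim-sum is X = 11. A row of size p has a winning move iff p XOR X < p (reduce it to p XOR X).
  23: 23 XOR 11 = 28 ≥ 23 — no move.
  1: 1 XOR 11 = 10 ≥ 1 — no move.
  16: 16 XOR 11 = 27 ≥ 16 — no move.
  7: 7 XOR 11 = 12 ≥ 7 — no move.
  10: 10 XOR 11 = 1 < 10 — winning move (to 1).
That gives 1 winning move.

1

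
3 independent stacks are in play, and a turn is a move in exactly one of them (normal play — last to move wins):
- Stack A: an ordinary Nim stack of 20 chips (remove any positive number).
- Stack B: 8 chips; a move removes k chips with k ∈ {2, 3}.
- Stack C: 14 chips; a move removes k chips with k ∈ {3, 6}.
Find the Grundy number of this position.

Stack A is a plain Nim stack of size 20, so its Grundy value is 20.
Build the Grundy sequence for stack B with g(k) = mex{g(k−s) : s ∈ {2, 3}, s ≤ k}:
k:     0  1  2  3  4  5  6  7  8
g(k):  0  0  1  1  2  0  0  1  1
So g(8) = 1.
Build the Grundy sequence for stack C with g(k) = mex{g(k−s) : s ∈ {3, 6}, s ≤ k}:
k:     0  1  2  3  4  5  6  7  8  9 10 11 12 13 14
g(k):  0  0  0  1  1  1  2  2  2  0  0  0  1  1  1
So g(14) = 1.
The value of a disjunctive sum is the nim-sum of the parts.
Combined value = 20 ⊕ 1 ⊕ 1 = 20.

20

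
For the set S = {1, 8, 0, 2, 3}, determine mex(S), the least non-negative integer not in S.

The values 0, 1, 2, 3 are all present; 4 is the first non-negative integer missing from the set.

4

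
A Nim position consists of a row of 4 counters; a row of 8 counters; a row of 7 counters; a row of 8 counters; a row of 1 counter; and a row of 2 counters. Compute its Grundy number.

Write each in binary and XOR column by column:
  0100  (4)
  1000  (8)
  0111  (7)
  1000  (8)
  0001  (1)
  0010  (2)
  ----
  0000  (0)

0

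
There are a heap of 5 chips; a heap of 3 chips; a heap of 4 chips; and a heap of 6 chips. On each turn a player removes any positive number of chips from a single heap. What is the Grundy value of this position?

4

Compute the nim-sum pairwise:
5 ⊕ 3 = 6
6 ⊕ 4 = 2
2 ⊕ 6 = 4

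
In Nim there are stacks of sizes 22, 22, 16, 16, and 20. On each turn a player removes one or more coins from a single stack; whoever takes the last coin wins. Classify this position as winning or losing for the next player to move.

Nim-sum: 22 ⊕ 22 ⊕ 16 ⊕ 16 ⊕ 20 = 20.
The nim-sum is 20 ≠ 0, so this is an N-position: the player to move can win.

Winning position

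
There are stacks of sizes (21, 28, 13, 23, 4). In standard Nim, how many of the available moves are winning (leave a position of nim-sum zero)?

Compute the nim-sum pairwise:
21 ^ 28 = 9
9 ^ 13 = 4
4 ^ 23 = 19
19 ^ 4 = 23
The overall nim-sum is X = 23. A stack of size p has a winning move iff p XOR X < p (reduce it to p XOR X).
  21: 21 XOR 23 = 2 < 21 — winning move (to 2).
  28: 28 XOR 23 = 11 < 28 — winning move (to 11).
  13: 13 XOR 23 = 26 ≥ 13 — no move.
  23: 23 XOR 23 = 0 < 23 — winning move (to 0).
  4: 4 XOR 23 = 19 ≥ 4 — no move.
That gives 3 winning moves.

3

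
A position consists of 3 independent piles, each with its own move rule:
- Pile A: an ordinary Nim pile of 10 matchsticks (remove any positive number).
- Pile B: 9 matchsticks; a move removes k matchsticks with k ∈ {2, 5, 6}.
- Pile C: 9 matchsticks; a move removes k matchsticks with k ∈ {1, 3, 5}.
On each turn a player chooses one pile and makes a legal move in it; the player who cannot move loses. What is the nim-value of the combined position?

Pile A is a plain Nim pile of size 10, so its Grundy value is 10.
Grundy values for pile B (subtraction set {2, 5, 6}):
k:     0  1  2  3  4  5  6  7  8  9
g(k):  0  0  1  1  0  2  1  3  0  2
So g(9) = 2.
For pile C, compute g(0), g(1), … with moves {1, 3, 5}:
k:     0  1  2  3  4  5  6  7  8  9
g(k):  0  1  0  1  0  1  0  1  0  1
So g(9) = 1.
By the Sprague-Grundy theorem, the Grundy value of a sum of independent games is the XOR of the component values.
Combined value = 10 ⊕ 2 ⊕ 1 = 9.

9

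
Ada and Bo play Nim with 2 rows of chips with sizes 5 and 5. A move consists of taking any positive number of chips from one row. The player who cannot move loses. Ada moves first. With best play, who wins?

Compute the nim-sum pairwise:
5 ⊕ 5 = 0
The nim-sum is 0, so this is a P-position: the player to move is in a losing position under optimal play; Ada is about to move from it and so loses — Bo wins.

Bo wins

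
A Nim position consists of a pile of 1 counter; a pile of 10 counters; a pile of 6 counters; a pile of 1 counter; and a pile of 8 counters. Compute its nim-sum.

Nim-sum: 1 ⊕ 10 ⊕ 6 ⊕ 1 ⊕ 8 = 4.

4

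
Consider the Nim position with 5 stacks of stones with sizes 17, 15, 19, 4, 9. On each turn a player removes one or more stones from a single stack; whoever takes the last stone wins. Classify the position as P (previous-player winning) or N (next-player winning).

P-position

Compute the nim-sum pairwise:
17 XOR 15 = 30
30 XOR 19 = 13
13 XOR 4 = 9
9 XOR 9 = 0
The nim-sum is 0, so this is a P-position: the player to move is in a losing position under optimal play.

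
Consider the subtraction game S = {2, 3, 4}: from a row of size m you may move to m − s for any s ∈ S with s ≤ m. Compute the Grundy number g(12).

Build the Grundy sequence with g(k) = mex{g(k−s) : s ∈ {2, 3, 4}, s ≤ k}:
g(0) = mex{} = 0
g(1) = mex{} = 0
g(2) = mex{0} = 1
g(3) = mex{0} = 1
g(4) = mex{0,1} = 2
g(5) = mex{0,1} = 2
g(6) = mex{1,2} = 0
g(7) = mex{1,2} = 0
g(8) = mex{0,2} = 1
g(9) = mex{0,2} = 1
g(10) = mex{0,1} = 2
g(11) = mex{0,1} = 2
g(12) = mex{1,2} = 0
So g(12) = 0.

0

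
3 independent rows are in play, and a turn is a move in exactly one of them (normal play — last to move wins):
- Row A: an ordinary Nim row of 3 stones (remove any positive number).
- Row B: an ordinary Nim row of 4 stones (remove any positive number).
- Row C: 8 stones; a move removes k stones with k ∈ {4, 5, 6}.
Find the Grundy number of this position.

5

Row A is a plain Nim row of size 3, so its Grundy value is 3.
Row B is a plain Nim row of size 4, so its Grundy value is 4.
Build the Grundy sequence for row C with g(k) = mex{g(k−s) : s ∈ {4, 5, 6}, s ≤ k}:
g(0) = mex{} = 0
g(1) = mex{} = 0
g(2) = mex{} = 0
g(3) = mex{} = 0
g(4) = mex{0} = 1
g(5) = mex{0} = 1
g(6) = mex{0} = 1
g(7) = mex{0} = 1
g(8) = mex{0,1} = 2
So g(8) = 2.
The value of a disjunctive sum is the nim-sum of the parts.
Combined value = 3 ⊕ 4 ⊕ 2 = 5.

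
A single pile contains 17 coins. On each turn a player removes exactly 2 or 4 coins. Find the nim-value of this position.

2

Compute g(0), g(1), … for moves {2, 4}:
k:     0  1  2  3  4  5  6  7  8  9 10 11 12 13 14 15 16 17
g(k):  0  0  1  1  2  2  0  0  1  1  2  2  0  0  1  1  2  2
So g(17) = 2.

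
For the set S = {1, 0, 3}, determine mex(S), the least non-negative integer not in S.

2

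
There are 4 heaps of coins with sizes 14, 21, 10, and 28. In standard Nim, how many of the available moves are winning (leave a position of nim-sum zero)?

3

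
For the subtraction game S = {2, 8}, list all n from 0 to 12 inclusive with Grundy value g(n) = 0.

Grundy values for subtraction set {2, 8}:
g(0) = mex{} = 0
g(1) = mex{} = 0
g(2) = mex{0} = 1
g(3) = mex{0} = 1
g(4) = mex{1} = 0
g(5) = mex{1} = 0
g(6) = mex{0} = 1
g(7) = mex{0} = 1
g(8) = mex{0,1} = 2
g(9) = mex{0,1} = 2
g(10) = mex{1,2} = 0
g(11) = mex{1,2} = 0
g(12) = mex{0} = 1
The P-positions (g = 0) in 0..12 are 0, 1, 4, 5, 10, 11.

0, 1, 4, 5, 10, 11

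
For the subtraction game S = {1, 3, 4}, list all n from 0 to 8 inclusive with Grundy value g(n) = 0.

0, 2, 7

Compute g(0), g(1), … for moves {1, 3, 4}:
k:     0  1  2  3  4  5  6  7  8
g(k):  0  1  0  1  2  3  2  0  1
The P-positions (g = 0) in 0..8 are 0, 2, 7.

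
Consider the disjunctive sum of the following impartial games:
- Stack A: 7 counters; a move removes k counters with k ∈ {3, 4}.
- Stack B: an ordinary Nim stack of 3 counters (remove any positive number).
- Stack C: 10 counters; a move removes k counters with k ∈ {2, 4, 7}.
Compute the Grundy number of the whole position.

1

Grundy values for stack A (subtraction set {3, 4}):
k:     0  1  2  3  4  5  6  7
g(k):  0  0  0  1  1  1  2  0
So g(7) = 0.
Stack B is a plain Nim stack of size 3, so its Grundy value is 3.
Grundy values for stack C (subtraction set {2, 4, 7}):
g(0) = mex{} = 0
g(1) = mex{} = 0
g(2) = mex{0} = 1
g(3) = mex{0} = 1
g(4) = mex{0,1} = 2
g(5) = mex{0,1} = 2
g(6) = mex{1,2} = 0
g(7) = mex{0,1,2} = 3
g(8) = mex{0,2} = 1
g(9) = mex{1,2,3} = 0
g(10) = mex{0,1} = 2
So g(10) = 2.
The value of a disjunctive sum is the nim-sum of the parts.
Combined value = 0 ⊕ 3 ⊕ 2 = 1.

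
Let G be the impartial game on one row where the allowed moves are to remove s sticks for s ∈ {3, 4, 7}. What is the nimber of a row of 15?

1

Compute g(0), g(1), … for moves {3, 4, 7}:
k:     0  1  2  3  4  5  6  7  8  9 10 11 12 13 14 15
g(k):  0  0  0  1  1  1  2  2  2  3  0  0  0  1  1  1
So g(15) = 1.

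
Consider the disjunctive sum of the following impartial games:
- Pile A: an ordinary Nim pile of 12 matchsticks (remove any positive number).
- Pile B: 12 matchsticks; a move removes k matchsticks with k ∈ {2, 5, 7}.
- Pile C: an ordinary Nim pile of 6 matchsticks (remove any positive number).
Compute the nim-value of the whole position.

11

Pile A is a plain Nim pile of size 12, so its Grundy value is 12.
Grundy values for pile B (subtraction set {2, 5, 7}):
k:     0  1  2  3  4  5  6  7  8  9 10 11 12
g(k):  0  0  1  1  0  2  1  3  2  2  0  3  1
So g(12) = 1.
Pile C is a plain Nim pile of size 6, so its Grundy value is 6.
By the Sprague-Grundy theorem, the Grundy value of a sum of independent games is the XOR of the component values.
Combined value = 12 XOR 1 XOR 6 = 11.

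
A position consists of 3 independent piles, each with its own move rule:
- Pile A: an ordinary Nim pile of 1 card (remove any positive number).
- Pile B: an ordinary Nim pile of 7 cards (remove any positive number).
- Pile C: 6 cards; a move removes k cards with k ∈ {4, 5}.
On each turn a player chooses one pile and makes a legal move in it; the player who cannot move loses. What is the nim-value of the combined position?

7

Pile A is a plain Nim pile of size 1, so its Grundy value is 1.
Pile B is a plain Nim pile of size 7, so its Grundy value is 7.
For pile C, compute g(0), g(1), … with moves {4, 5}:
k:     0  1  2  3  4  5  6
g(k):  0  0  0  0  1  1  1
So g(6) = 1.
By the Sprague-Grundy theorem, the Grundy value of a sum of independent games is the XOR of the component values.
Combined value = 1 XOR 7 XOR 1 = 7.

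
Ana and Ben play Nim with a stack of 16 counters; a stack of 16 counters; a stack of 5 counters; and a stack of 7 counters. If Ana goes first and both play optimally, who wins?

Nim-sum: 16 ⊕ 16 ⊕ 5 ⊕ 7 = 2.
The nim-sum is 2 ≠ 0, so this is an N-position: the player to move can win; Ana has a winning move.

Ana wins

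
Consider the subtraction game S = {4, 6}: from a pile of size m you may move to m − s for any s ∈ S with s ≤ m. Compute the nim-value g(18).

2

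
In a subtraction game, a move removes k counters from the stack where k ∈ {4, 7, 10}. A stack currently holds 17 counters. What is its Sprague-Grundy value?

0

Build the Grundy sequence with g(k) = mex{g(k−s) : s ∈ {4, 7, 10}, s ≤ k}:
k:     0  1  2  3  4  5  6  7  8  9 10 11 12 13 14 15 16 17
g(k):  0  0  0  0  1  1  1  1  2  2  2  2  3  3  0  0  0  0
So g(17) = 0.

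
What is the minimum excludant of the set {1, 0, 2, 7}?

3

The values 0, 1, 2 are all present; 3 is the first non-negative integer missing from the set.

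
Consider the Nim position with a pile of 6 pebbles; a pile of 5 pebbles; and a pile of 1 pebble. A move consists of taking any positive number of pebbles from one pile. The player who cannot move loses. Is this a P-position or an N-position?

Compute the nim-sum pairwise:
6 ^ 5 = 3
3 ^ 1 = 2
The nim-sum is 2 ≠ 0, so this is an N-position: the player to move can win.

N-position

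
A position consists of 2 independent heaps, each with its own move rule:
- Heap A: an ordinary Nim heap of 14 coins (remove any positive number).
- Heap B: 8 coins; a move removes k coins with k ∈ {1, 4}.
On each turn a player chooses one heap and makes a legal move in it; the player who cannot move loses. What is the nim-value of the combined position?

15

Heap A is a plain Nim heap of size 14, so its Grundy value is 14.
Build the Grundy sequence for heap B with g(k) = mex{g(k−s) : s ∈ {1, 4}, s ≤ k}:
g(0) = mex{} = 0
g(1) = mex{0} = 1
g(2) = mex{1} = 0
g(3) = mex{0} = 1
g(4) = mex{0,1} = 2
g(5) = mex{1,2} = 0
g(6) = mex{0} = 1
g(7) = mex{1} = 0
g(8) = mex{0,2} = 1
So g(8) = 1.
The value of a disjunctive sum is the nim-sum of the parts.
Combined value = 14 ⊕ 1 = 15.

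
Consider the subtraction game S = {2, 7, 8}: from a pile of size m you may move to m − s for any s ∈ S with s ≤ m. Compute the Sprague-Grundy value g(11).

3

Build the Grundy sequence with g(k) = mex{g(k−s) : s ∈ {2, 7, 8}, s ≤ k}:
k:     0  1  2  3  4  5  6  7  8  9 10 11
g(k):  0  0  1  1  0  0  1  1  2  2  0  3
So g(11) = 3.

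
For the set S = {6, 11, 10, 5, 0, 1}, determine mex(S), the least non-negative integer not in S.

The values 0, 1 are all present; 2 is the first non-negative integer missing from the set.

2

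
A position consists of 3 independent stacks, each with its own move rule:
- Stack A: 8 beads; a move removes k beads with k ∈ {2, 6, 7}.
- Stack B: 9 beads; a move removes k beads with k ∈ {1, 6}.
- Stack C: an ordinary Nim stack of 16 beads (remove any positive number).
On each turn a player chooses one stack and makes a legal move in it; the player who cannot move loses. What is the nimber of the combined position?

Grundy values for stack A (subtraction set {2, 6, 7}):
k:     0  1  2  3  4  5  6  7  8
g(k):  0  0  1  1  0  0  1  1  2
So g(8) = 2.
Grundy values for stack B (subtraction set {1, 6}):
k:     0  1  2  3  4  5  6  7  8  9
g(k):  0  1  0  1  0  1  2  0  1  0
So g(9) = 0.
Stack C is a plain Nim stack of size 16, so its Grundy value is 16.
By the Sprague-Grundy theorem, the Grundy value of a sum of independent games is the XOR of the component values.
Combined value = 2 ⊕ 0 ⊕ 16 = 18.

18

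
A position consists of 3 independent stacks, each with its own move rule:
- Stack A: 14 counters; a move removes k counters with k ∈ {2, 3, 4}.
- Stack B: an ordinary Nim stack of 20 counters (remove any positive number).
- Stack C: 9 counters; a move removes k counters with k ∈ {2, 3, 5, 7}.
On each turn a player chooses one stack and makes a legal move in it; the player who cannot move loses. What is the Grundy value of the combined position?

21

Build the Grundy sequence for stack A with g(k) = mex{g(k−s) : s ∈ {2, 3, 4}, s ≤ k}:
k:     0  1  2  3  4  5  6  7  8  9 10 11 12 13 14
g(k):  0  0  1  1  2  2  0  0  1  1  2  2  0  0  1
So g(14) = 1.
Stack B is a plain Nim stack of size 20, so its Grundy value is 20.
Grundy values for stack C (subtraction set {2, 3, 5, 7}):
k:     0  1  2  3  4  5  6  7  8  9
g(k):  0  0  1  1  2  2  3  3  4  0
So g(9) = 0.
The value of a disjunctive sum is the nim-sum of the parts.
Combined value = 1 XOR 20 XOR 0 = 21.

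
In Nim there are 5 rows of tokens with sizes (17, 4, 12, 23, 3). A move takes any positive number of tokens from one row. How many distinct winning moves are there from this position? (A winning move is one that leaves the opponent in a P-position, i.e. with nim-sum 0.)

1

Nim-sum: 17 ^ 4 ^ 12 ^ 23 ^ 3 = 13.
The overall nim-sum is X = 13. A row of size p has a winning move iff p XOR X < p (reduce it to p XOR X).
  17: 17 XOR 13 = 28 ≥ 17 — no move.
  4: 4 XOR 13 = 9 ≥ 4 — no move.
  12: 12 XOR 13 = 1 < 12 — winning move (to 1).
  23: 23 XOR 13 = 26 ≥ 23 — no move.
  3: 3 XOR 13 = 14 ≥ 3 — no move.
That gives 1 winning move.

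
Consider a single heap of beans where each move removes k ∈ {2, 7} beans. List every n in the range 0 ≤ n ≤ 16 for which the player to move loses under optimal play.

0, 1, 4, 5, 9, 10, 13, 14

Grundy values for subtraction set {2, 7}:
k:     0  1  2  3  4  5  6  7  8  9 10 11 12 13 14 15 16
g(k):  0  0  1  1  0  0  1  1  2  0  0  1  1  0  0  1  1
The P-positions (g = 0) in 0..16 are 0, 1, 4, 5, 9, 10, 13, 14.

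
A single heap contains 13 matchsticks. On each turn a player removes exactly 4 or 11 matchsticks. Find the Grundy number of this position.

Grundy values for subtraction set {4, 11}:
k:     0  1  2  3  4  5  6  7  8  9 10 11 12 13
g(k):  0  0  0  0  1  1  1  1  0  0  0  2  1  1
So g(13) = 1.

1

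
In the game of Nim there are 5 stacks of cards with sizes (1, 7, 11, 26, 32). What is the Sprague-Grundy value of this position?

Nim-sum: 1 XOR 7 XOR 11 XOR 26 XOR 32 = 55.

55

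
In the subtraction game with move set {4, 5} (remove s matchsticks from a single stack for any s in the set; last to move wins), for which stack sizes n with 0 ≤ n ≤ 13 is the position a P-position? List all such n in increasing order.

0, 1, 2, 3, 9, 10, 11, 12

Compute g(0), g(1), … for moves {4, 5}:
k:     0  1  2  3  4  5  6  7  8  9 10 11 12 13
g(k):  0  0  0  0  1  1  1  1  2  0  0  0  0  1
The P-positions (g = 0) in 0..13 are 0, 1, 2, 3, 9, 10, 11, 12.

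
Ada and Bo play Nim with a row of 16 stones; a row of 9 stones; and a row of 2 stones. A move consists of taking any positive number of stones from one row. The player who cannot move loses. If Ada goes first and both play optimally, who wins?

Ada wins

Nim-sum: 16 ^ 9 ^ 2 = 27.
The nim-sum is 27 ≠ 0, so this is an N-position: the player to move can win; Ada has a winning move.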